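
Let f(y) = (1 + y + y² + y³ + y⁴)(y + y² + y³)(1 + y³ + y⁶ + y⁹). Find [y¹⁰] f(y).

(1 + y + y² + y³ + y⁴) has coefficients 1,1,1,1,1 for degrees 0…4.
(y + y² + y³) has coefficients 0,1,1,1,0,0,0,0,0,0,0 for degrees 0…10.
Finally multiplying by (1 + y³ + y⁶ + y⁹), the product of all factors after the first has coefficients 0,1,1,1,1,1,1,1,1,1,1 for degrees 0…10.
[y¹⁰] = 1·1 + 1·1 + 1·1 + 1·1 + 1·1 = 5.

5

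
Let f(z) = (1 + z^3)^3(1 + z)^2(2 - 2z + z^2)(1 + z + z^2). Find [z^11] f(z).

6

(1 + z^3)^3 has coefficients 1,0,0,3,0,0,3,0,0,1 for degrees 0…9.
(1 + z)^2 has coefficients 1,2,1,0,0,0,0,0,0,0,0,0 for degrees 0…11.
Multiplying by (2 - 2z + z^2) gives running coefficients 2,2,-1,0,1,0,0,0,0,0,0,0 for degrees 0…11.
Finally multiplying by (1 + z + z^2), the product of all factors after the first has coefficients 2,4,3,1,0,1,1,0,0,0,0,0 for degrees 0…11.
[z^11] = 1·0 + 3·0 + 3·1 + 1·3 = 6.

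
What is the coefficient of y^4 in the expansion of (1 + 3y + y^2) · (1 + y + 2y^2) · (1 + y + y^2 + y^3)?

19

(1 + 3y + y^2) has coefficients 1,3,1 for degrees 0…2.
(1 + y + 2y^2) has coefficients 1,1,2,0,0 for degrees 0…4.
Finally multiplying by (1 + y + y^2 + y^3), the product of all factors after the first has coefficients 1,2,4,4,3 for degrees 0…4.
[y^4] = 1·3 + 3·4 + 1·4 = 19.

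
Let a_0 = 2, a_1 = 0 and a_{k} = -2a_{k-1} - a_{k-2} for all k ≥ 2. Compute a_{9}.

16

The ordinary generating function has denominator 1 + 2y + y^2.
Iterating the recurrence: a_0,…,a_{9} = 2, 0, -2, 4, -6, 8, -10, 12, -14, 16.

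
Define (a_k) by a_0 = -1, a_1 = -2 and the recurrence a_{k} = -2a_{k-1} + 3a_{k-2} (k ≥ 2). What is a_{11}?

-44288

The ordinary generating function has denominator 1 + 2x - 3x^2.
Iterating the recurrence: a_0,…,a_{11} = -1, -2, 1, -8, 19, -62, 181, -548, 1639, -4922, 14761, -44288.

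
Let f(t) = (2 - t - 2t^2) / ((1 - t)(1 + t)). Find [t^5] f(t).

-1

The denominator gives the recurrence a_n = a_(n−2) for n ≥ 3; the numerator fixes a_0 = 2, a_1 = -1, a_2 = 0.
Iterating: 2, -1, 0, -1, 0, -1, so a_5 = -1.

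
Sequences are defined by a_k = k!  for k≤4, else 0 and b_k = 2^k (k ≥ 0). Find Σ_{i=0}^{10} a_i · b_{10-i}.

4352

The convolution is the t^10 coefficient of A(t)B(t).
Σ = 1·1024 + 1·512 + 2·256 + 6·128 + 24·64 + 0·32 + 0·16 + 0·8 + 0·4 + 0·2 + 0·1 = 4352.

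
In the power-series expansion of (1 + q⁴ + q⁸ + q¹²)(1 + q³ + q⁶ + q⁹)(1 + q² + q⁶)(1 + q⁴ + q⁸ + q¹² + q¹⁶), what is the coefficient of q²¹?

12

(1 + q⁴ + q⁸ + q¹²) has coefficients 1,0,0,0,1,0,0,0,1,0,0,0,1 for degrees 0…12.
(1 + q³ + q⁶ + q⁹) has coefficients 1,0,0,1,0,0,1,0,0,1,0,0,0,0,0,0,0,0,0,0,0,0 for degrees 0…21.
Multiplying by (1 + q² + q⁶) gives running coefficients 1,0,1,1,0,1,2,0,1,2,0,1,1,0,0,1,0,0,0,0,0,0 for degrees 0…21.
Finally multiplying by (1 + q⁴ + q⁸ + q¹² + q¹⁶), the product of all factors after the first has coefficients 1,0,1,1,1,1,3,1,2,3,3,2,3,3,3,3,3,3,3,3,2,3 for degrees 0…21.
[q²¹] = 1·3 + 1·3 + 1·3 + 1·3 = 12.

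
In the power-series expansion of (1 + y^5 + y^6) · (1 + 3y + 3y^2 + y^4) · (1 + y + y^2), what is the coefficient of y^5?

2

(1 + y^5 + y^6) has coefficients 1,0,0,0,0,1 for degrees 0…5.
(1 + 3y + 3y^2 + y^4) has coefficients 1,3,3,0,1,0 for degrees 0…5.
Finally multiplying by (1 + y + y^2), the product of all factors after the first has coefficients 1,4,7,6,4,1 for degrees 0…5.
[y^5] = 1·1 + 1·1 = 2.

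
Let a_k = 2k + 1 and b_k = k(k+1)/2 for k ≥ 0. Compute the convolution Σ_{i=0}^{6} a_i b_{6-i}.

The convolution is the t^6 coefficient of A(t)B(t).
Σ = 1·21 + 3·15 + 5·10 + 7·6 + 9·3 + 11·1 + 13·0 = 196.

196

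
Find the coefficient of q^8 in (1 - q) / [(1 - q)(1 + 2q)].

256

The denominator gives the recurrence a_n = −a_(n−1) + 2a_(n−2) for n ≥ 2; the numerator fixes a_0 = 1, a_1 = -2.
Iterating: 1, -2, 4, -8, 16, -32, 64, -128, 256, so a_8 = 256.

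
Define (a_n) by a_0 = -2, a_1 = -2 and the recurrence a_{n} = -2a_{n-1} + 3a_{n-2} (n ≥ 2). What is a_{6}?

The ordinary generating function has denominator 1 + 2y - 3y^2.
Iterating the recurrence: a_0,…,a_{6} = -2, -2, -2, -2, -2, -2, -2.

-2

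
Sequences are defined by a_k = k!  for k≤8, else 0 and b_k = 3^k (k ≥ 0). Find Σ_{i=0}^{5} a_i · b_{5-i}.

624

Write out a_i and b_{5-i} for i = 0,…,5 and sum the products.
Σ = 1·243 + 1·81 + 2·27 + 6·9 + 24·3 + 120·1 = 624.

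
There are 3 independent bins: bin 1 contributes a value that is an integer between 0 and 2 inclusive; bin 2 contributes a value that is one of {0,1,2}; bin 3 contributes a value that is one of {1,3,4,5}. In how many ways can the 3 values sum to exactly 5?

7

The generating function for the choices is (1 + t + t^2)·(1 + t + t^2)·(t + t^3 + t^4 + t^5); the count is [t^5].
(1 + t + t^2) has coefficients 1,1,1 for degrees 0…2.
(1 + t + t^2) has coefficients 1,1,1,0,0,0 for degrees 0…5.
Finally multiplying by (t + t^3 + t^4 + t^5), the product of all factors after the first has coefficients 0,1,1,2,2,3 for degrees 0…5.
[t^5] = 1·3 + 1·2 + 1·2 = 7.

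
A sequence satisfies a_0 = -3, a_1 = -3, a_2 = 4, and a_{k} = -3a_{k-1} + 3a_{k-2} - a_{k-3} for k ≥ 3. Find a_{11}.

-859738

The ordinary generating function has denominator 1 + 3z - 3z^2 + z^3.
Iterating the recurrence: a_0,…,a_{11} = -3, -3, 4, -18, 69, -265, 1020, -3924, 15097, -58083, 223464, -859738.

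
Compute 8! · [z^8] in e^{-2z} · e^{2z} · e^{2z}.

The EGF product rule gives c_8 = Σ_{k_1+k_2+k_3=8} C(8; k_1,k_2,k_3) · ∏ g_i(k_i), where e^{-2z} gives (-2)^k; e^{2z} gives (2)^k; e^{2z} gives (2)^k.
g_1(k) for k = 0…8: 1, -2, 4, -8, 16, -32, 64, -128, 256.
g_2(k) for k = 0…8: 1, 2, 4, 8, 16, 32, 64, 128, 256.
g_3(k) for k = 0…8: 1, 2, 4, 8, 16, 32, 64, 128, 256.
First combine the last two factors: h(k) = Σ_j C(k,j)·g_2(j)·g_3(k−j) for k = 0…8: 1, 4, 16, 64, 256, 1024, 4096, 16384, 65536.
c_8 = Σ_k C(8,k)·g_1(k)·h(8−k) = 1·1·65536 + 8·(-2)·16384 + 28·4·4096 + 56·(-8)·1024 + 70·16·256 + 56·(-32)·64 + 28·64·16 + 8·(-128)·4 + 1·256·1 = 65536 − 262144 + 458752 − 458752 + 286720 − 114688 + 28672 − 4096 + 256 = 256.

256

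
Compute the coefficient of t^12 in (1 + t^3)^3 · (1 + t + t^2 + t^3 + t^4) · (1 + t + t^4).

5

(1 + t^3)^3 has coefficients 1,0,0,3,0,0,3,0,0,1 for degrees 0…9.
(1 + t + t^2 + t^3 + t^4) has coefficients 1,1,1,1,1,0,0,0,0,0,0,0,0 for degrees 0…12.
Finally multiplying by (1 + t + t^4), the product of all factors after the first has coefficients 1,2,2,2,3,2,1,1,1,0,0,0,0 for degrees 0…12.
[t^12] = 1·0 + 3·0 + 3·1 + 1·2 = 5.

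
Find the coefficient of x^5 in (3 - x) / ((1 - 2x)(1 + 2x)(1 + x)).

-84

Partial fractions give a closed form: a_n = (5/6)·2^n + (7/2)·(-2)^n + (-4/3)·(-1)^n.
At n = 5: a_5 = -84.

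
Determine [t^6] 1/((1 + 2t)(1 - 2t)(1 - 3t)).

1261

The denominator gives the recurrence a_n = 3a_(n−1) + 4a_(n−2) − 12a_(n−3) for n ≥ 3; the numerator fixes a_0 = 1, a_1 = 3, a_2 = 13.
Iterating: 1, 3, 13, 39, 133, 399, 1261, so a_6 = 1261.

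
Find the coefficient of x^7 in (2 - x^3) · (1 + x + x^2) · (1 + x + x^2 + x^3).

-2

(2 - x^3) has coefficients 2,0,0,-1 for degrees 0…3.
(1 + x + x^2) has coefficients 1,1,1,0,0,0,0,0 for degrees 0…7.
Finally multiplying by (1 + x + x^2 + x^3), the product of all factors after the first has coefficients 1,2,3,3,2,1,0,0 for degrees 0…7.
[x^7] = 2·0 − 1·2 = -2.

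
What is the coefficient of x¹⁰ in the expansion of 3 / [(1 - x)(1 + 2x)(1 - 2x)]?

4095

Partial fractions give a closed form: a_n = (-1)·1^n + (1)·(-2)^n + (3)·2^n.
At n = 10: a_10 = 4095.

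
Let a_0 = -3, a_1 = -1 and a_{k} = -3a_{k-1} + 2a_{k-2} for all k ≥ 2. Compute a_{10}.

-54531

The ordinary generating function has denominator 1 + 3t - 2t^2.
Iterating the recurrence: a_0,…,a_{10} = -3, -1, -3, 7, -27, 95, -339, 1207, -4299, 15311, -54531.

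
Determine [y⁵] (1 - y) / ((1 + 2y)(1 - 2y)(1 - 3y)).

266

The denominator gives the recurrence a_n = 3a_(n−1) + 4a_(n−2) − 12a_(n−3) for n ≥ 3; the numerator fixes a_0 = 1, a_1 = 2, a_2 = 10.
Iterating: 1, 2, 10, 26, 94, 266, so a_5 = 266.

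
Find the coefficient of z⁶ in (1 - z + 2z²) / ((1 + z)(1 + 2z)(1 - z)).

169

Partial fractions give a closed form: a_n = (-2)·(-1)^n + (8/3)·(-2)^n + (1/3)·1^n.
At n = 6: a_6 = 169.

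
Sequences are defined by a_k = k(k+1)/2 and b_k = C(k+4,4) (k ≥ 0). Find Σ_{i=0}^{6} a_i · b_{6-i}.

Write out a_i and b_{6-i} for i = 0,…,6 and sum the products.
Σ = 0·210 + 1·126 + 3·70 + 6·35 + 10·15 + 15·5 + 21·1 = 792.

792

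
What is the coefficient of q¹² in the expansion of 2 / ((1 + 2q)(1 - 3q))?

The denominator gives the recurrence a_n = a_(n−1) + 6a_(n−2) for n ≥ 2; the numerator fixes a_0 = 2, a_1 = 2.
Iterating: 2, 2, 14, 26, 110, 266, 926, 2522, 8078, 23210, 71678, 210938, 641006, so a_12 = 641006.

641006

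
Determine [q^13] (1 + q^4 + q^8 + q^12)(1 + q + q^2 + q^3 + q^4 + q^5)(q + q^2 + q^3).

4

(1 + q^4 + q^8 + q^12) has coefficients 1,0,0,0,1,0,0,0,1,0,0,0,1 for degrees 0…12.
(1 + q + q^2 + q^3 + q^4 + q^5) has coefficients 1,1,1,1,1,1,0,0,0,0,0,0,0,0 for degrees 0…13.
Finally multiplying by (q + q^2 + q^3), the product of all factors after the first has coefficients 0,1,2,3,3,3,3,2,1,0,0,0,0,0 for degrees 0…13.
[q^13] = 1·0 + 1·0 + 1·3 + 1·1 = 4.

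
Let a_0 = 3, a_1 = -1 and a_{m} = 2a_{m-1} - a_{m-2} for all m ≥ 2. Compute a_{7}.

The ordinary generating function has denominator 1 - 2y + y^2.
Iterating the recurrence: a_0,…,a_{7} = 3, -1, -5, -9, -13, -17, -21, -25.

-25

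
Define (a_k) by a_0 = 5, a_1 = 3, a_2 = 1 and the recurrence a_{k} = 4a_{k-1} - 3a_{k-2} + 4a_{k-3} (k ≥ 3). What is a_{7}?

2743

The ordinary generating function has denominator 1 - 4q + 3q^2 - 4q^3.
Iterating the recurrence: a_0,…,a_{7} = 5, 3, 1, 15, 69, 235, 793, 2743.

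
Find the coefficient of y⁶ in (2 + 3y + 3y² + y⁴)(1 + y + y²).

1

(2 + 3y + 3y² + y⁴) has coefficients 2,3,3,0,1 for degrees 0…4.
(1 + y + y²) has coefficients 1,1,1,0,0,0,0 for degrees 0…6.
[y⁶] = 2·0 + 3·0 + 3·0 + 1·1 = 1.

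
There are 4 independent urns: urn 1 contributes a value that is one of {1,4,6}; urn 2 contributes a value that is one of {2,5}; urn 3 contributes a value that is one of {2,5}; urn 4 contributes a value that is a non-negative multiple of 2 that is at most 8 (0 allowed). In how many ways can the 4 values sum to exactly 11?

4

The generating function for the choices is (z + z⁴ + z⁶)·(z² + z⁵)·(z² + z⁵)·(1 + z² + z⁴ + z⁶ + z⁸); the count is [z¹¹].
(z + z⁴ + z⁶) has coefficients 0,1,0,0,1,0,1 for degrees 0…6.
(z² + z⁵) has coefficients 0,0,1,0,0,1,0,0,0,0,0,0 for degrees 0…11.
Multiplying by (z² + z⁵) gives running coefficients 0,0,0,0,1,0,0,2,0,0,1,0 for degrees 0…11.
Finally multiplying by (1 + z² + z⁴ + z⁶ + z⁸), the product of all factors after the first has coefficients 0,0,0,0,1,0,1,2,1,2,2,2 for degrees 0…11.
[z¹¹] = 1·2 + 1·2 + 1·0 = 4.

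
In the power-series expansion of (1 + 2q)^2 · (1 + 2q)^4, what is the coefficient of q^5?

(1 + 2q)^2 has coefficients 1,4,4 for degrees 0…2.
(1 + 2q)^4 has coefficients 1,8,24,32,16,0 for degrees 0…5.
[q^5] = 1·0 + 4·16 + 4·32 = 192.

192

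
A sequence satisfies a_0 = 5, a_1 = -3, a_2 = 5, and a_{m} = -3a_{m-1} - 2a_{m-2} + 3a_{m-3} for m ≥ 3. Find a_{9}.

-399

The ordinary generating function has denominator 1 + 3q + 2q^2 - 3q^3.
Iterating the recurrence: a_0,…,a_{9} = 5, -3, 5, 6, -37, 114, -250, 411, -391, -399.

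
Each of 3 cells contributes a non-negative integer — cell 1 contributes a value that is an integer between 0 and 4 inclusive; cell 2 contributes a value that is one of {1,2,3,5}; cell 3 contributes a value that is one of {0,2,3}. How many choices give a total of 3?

4

The generating function for the choices is (1 + t + t^2 + t^3 + t^4)·(t + t^2 + t^3 + t^5)·(1 + t^2 + t^3); the count is [t^3].
(1 + t + t^2 + t^3 + t^4) has coefficients 1,1,1,1 for degrees 0…3.
(t + t^2 + t^3 + t^5) has coefficients 0,1,1,1 for degrees 0…3.
Finally multiplying by (1 + t^2 + t^3), the product of all factors after the first has coefficients 0,1,1,2 for degrees 0…3.
[t^3] = 1·2 + 1·1 + 1·1 + 1·0 = 4.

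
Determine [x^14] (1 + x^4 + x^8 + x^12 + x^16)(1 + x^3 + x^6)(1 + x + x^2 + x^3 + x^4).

4

(1 + x^4 + x^8 + x^12 + x^16) has coefficients 1,0,0,0,1,0,0,0,1,0,0,0,1,0,0 for degrees 0…14.
(1 + x^3 + x^6) has coefficients 1,0,0,1,0,0,1,0,0,0,0,0,0,0,0 for degrees 0…14.
Finally multiplying by (1 + x + x^2 + x^3 + x^4), the product of all factors after the first has coefficients 1,1,1,2,2,1,2,2,1,1,1,0,0,0,0 for degrees 0…14.
[x^14] = 1·0 + 1·1 + 1·2 + 1·1 = 4.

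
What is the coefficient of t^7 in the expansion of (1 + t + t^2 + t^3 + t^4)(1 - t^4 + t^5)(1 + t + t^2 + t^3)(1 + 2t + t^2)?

(1 + t + t^2 + t^3 + t^4) has coefficients 1,1,1,1,1 for degrees 0…4.
(1 - t^4 + t^5) has coefficients 1,0,0,0,-1,1,0,0 for degrees 0…7.
Multiplying by (1 + t + t^2 + t^3) gives running coefficients 1,1,1,1,-1,0,0,0 for degrees 0…7.
Finally multiplying by (1 + 2t + t^2), the product of all factors after the first has coefficients 1,3,4,4,2,-1,-1,0 for degrees 0…7.
[t^7] = 1·0 + 1·(-1) + 1·(-1) + 1·2 + 1·4 = 4.

4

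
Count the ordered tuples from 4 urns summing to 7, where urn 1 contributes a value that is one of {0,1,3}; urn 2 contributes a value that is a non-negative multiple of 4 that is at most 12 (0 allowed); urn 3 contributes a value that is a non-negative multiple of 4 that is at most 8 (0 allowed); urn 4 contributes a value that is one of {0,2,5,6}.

The generating function for the choices is (1 + t + t^3)·(1 + t^4 + t^8 + t^12)·(1 + t^4 + t^8)·(1 + t^2 + t^5 + t^6); the count is [t^7].
(1 + t + t^3) has coefficients 1,1,0,1 for degrees 0…3.
(1 + t^4 + t^8 + t^12) has coefficients 1,0,0,0,1,0,0,0 for degrees 0…7.
Multiplying by (1 + t^4 + t^8) gives running coefficients 1,0,0,0,2,0,0,0 for degrees 0…7.
Finally multiplying by (1 + t^2 + t^5 + t^6), the product of all factors after the first has coefficients 1,0,1,0,2,1,3,0 for degrees 0…7.
[t^7] = 1·0 + 1·3 + 1·2 = 5.

5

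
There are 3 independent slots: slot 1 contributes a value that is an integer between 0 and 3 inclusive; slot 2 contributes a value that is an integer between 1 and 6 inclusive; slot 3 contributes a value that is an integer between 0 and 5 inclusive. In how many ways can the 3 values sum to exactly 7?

20

The generating function for the choices is (1 + x + x² + x³)·(x + x² + x³ + x⁴ + x⁵ + x⁶)·(1 + x + x² + x³ + x⁴ + x⁵); the count is [x⁷].
(1 + x + x² + x³) has coefficients 1,1,1,1 for degrees 0…3.
(x + x² + x³ + x⁴ + x⁵ + x⁶) has coefficients 0,1,1,1,1,1,1,0 for degrees 0…7.
Finally multiplying by (1 + x + x² + x³ + x⁴ + x⁵), the product of all factors after the first has coefficients 0,1,2,3,4,5,6,5 for degrees 0…7.
[x⁷] = 1·5 + 1·6 + 1·5 + 1·4 = 20.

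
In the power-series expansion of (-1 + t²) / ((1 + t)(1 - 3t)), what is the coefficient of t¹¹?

The denominator gives the recurrence a_n = 2a_(n−1) + 3a_(n−2) for n ≥ 3; the numerator fixes a_0 = -1, a_1 = -2, a_2 = -6.
Iterating: -1, -2, -6, -18, -54, -162, -486, -1458, -4374, -13122, -39366, -118098, so a_11 = -118098.

-118098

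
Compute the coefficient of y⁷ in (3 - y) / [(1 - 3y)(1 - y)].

8747

Partial fractions give a closed form: a_n = (4)·3^n + (-1)·1^n.
At n = 7: a_7 = 8747.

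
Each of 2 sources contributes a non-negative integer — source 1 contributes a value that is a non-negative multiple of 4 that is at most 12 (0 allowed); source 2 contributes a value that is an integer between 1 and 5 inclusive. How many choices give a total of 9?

The generating function for the choices is (1 + z^4 + z^8 + z^12)·(z + z^2 + z^3 + z^4 + z^5); the count is [z^9].
(1 + z^4 + z^8 + z^12) has coefficients 1,0,0,0,1,0,0,0,1,0 for degrees 0…9.
(z + z^2 + z^3 + z^4 + z^5) has coefficients 0,1,1,1,1,1,0,0,0,0 for degrees 0…9.
[z^9] = 1·0 + 1·1 + 1·1 = 2.

2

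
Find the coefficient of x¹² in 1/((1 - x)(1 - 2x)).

The denominator gives the recurrence a_n = 3a_(n−1) − 2a_(n−2) for n ≥ 2; the numerator fixes a_0 = 1, a_1 = 3.
Iterating: 1, 3, 7, 15, 31, 63, 127, 255, 511, 1023, 2047, 4095, 8191, so a_12 = 8191.

8191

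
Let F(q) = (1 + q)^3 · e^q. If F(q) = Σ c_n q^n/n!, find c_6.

The EGF product rule gives c_6 = Σ_{k_1+k_2=6} C(6; k_1,k_2) · ∏ g_i(k_i), where (1+q)^3 gives the falling factorial (3)_k; e^q gives (1)^k.
g_1(k) for k = 0…6: 1, 3, 6, 6, 0, 0, 0.
g_2(k) for k = 0…6: 1, 1, 1, 1, 1, 1, 1.
c_6 = Σ_k C(6,k)·g_1(k)·g_2(6−k) = 1·1·1 + 6·3·1 + 15·6·1 + 20·6·1 = 1 + 18 + 90 + 120 = 229.

229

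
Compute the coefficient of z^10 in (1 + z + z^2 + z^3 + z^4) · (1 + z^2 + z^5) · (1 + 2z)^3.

(1 + z + z^2 + z^3 + z^4) has coefficients 1,1,1,1,1 for degrees 0…4.
(1 + z^2 + z^5) has coefficients 1,0,1,0,0,1,0,0,0,0,0 for degrees 0…10.
Finally multiplying by (1 + 2z)^3, the product of all factors after the first has coefficients 1,6,13,14,12,9,6,12,8,0,0 for degrees 0…10.
[z^10] = 1·0 + 1·0 + 1·8 + 1·12 + 1·6 = 26.

26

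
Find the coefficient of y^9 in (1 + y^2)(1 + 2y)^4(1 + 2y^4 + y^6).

(1 + y^2) has coefficients 1,0,1 for degrees 0…2.
(1 + 2y)^4 has coefficients 1,8,24,32,16,0,0,0,0,0 for degrees 0…9.
Finally multiplying by (1 + 2y^4 + y^6), the product of all factors after the first has coefficients 1,8,24,32,18,16,49,72,56,32 for degrees 0…9.
[y^9] = 1·32 + 1·72 = 104.

104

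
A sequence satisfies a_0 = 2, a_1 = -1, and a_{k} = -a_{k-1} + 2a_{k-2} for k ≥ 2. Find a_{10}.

The ordinary generating function has denominator 1 + t - 2t^2.
Iterating the recurrence: a_0,…,a_{10} = 2, -1, 5, -7, 17, -31, 65, -127, 257, -511, 1025.

1025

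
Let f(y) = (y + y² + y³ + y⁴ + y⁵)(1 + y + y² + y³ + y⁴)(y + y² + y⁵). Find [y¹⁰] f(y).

(y + y² + y³ + y⁴ + y⁵) has coefficients 0,1,1,1,1,1 for degrees 0…5.
(1 + y + y² + y³ + y⁴) has coefficients 1,1,1,1,1,0,0,0,0,0,0 for degrees 0…10.
Finally multiplying by (y + y² + y⁵), the product of all factors after the first has coefficients 0,1,2,2,2,3,2,1,1,1,0 for degrees 0…10.
[y¹⁰] = 1·1 + 1·1 + 1·1 + 1·2 + 1·3 = 8.

8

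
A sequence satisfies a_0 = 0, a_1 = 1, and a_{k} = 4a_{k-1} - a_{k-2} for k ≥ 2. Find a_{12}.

The ordinary generating function has denominator 1 - 4x + x^2.
Iterating the recurrence: a_0,…,a_{12} = 0, 1, 4, 15, 56, 209, 780, 2911, 10864, 40545, 151316, 564719, 2107560.

2107560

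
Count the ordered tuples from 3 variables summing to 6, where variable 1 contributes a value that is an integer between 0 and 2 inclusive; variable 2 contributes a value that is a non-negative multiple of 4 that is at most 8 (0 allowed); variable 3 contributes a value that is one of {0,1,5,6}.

4

The generating function for the choices is (1 + z + z²)·(1 + z⁴ + z⁸)·(1 + z + z⁵ + z⁶); the count is [z⁶].
(1 + z + z²) has coefficients 1,1,1 for degrees 0…2.
(1 + z⁴ + z⁸) has coefficients 1,0,0,0,1,0,0 for degrees 0…6.
Finally multiplying by (1 + z + z⁵ + z⁶), the product of all factors after the first has coefficients 1,1,0,0,1,2,1 for degrees 0…6.
[z⁶] = 1·1 + 1·2 + 1·1 = 4.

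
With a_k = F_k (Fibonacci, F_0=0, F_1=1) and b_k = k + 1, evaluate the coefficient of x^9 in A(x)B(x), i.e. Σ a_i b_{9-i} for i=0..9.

This is [x^9] in the product of the two ordinary generating functions.
Σ = 0·10 + 1·9 + 1·8 + 2·7 + 3·6 + 5·5 + 8·4 + 13·3 + 21·2 + 34·1 = 221.

221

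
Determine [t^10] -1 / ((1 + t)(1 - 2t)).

The denominator gives the recurrence a_n = a_(n−1) + 2a_(n−2) for n ≥ 2; the numerator fixes a_0 = -1, a_1 = -1.
Iterating: -1, -1, -3, -5, -11, -21, -43, -85, -171, -341, -683, so a_10 = -683.

-683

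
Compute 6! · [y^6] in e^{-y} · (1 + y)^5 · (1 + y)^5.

32251

The EGF product rule gives c_6 = Σ_{k_1+k_2+k_3=6} C(6; k_1,k_2,k_3) · ∏ g_i(k_i), where e^{-y} gives (-1)^k; (1+y)^5 gives the falling factorial (5)_k; (1+y)^5 gives the falling factorial (5)_k.
g_1(k) for k = 0…6: 1, -1, 1, -1, 1, -1, 1.
g_2(k) for k = 0…6: 1, 5, 20, 60, 120, 120, 0.
g_3(k) for k = 0…6: 1, 5, 20, 60, 120, 120, 0.
First combine the last two factors: h(k) = Σ_j C(k,j)·g_2(j)·g_3(k−j) for k = 0…6: 1, 10, 90, 720, 5040, 30240, 151200.
c_6 = Σ_k C(6,k)·g_1(k)·h(6−k) = 1·1·151200 + 6·(-1)·30240 + 15·1·5040 + 20·(-1)·720 + 15·1·90 + 6·(-1)·10 + 1·1·1 = 151200 − 181440 + 75600 − 14400 + 1350 − 60 + 1 = 32251.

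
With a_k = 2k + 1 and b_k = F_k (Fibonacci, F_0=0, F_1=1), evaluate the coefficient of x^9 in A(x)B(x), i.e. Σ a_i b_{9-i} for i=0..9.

This is [x^9] in the product of the two ordinary generating functions.
Σ = 1·34 + 3·21 + 5·13 + 7·8 + 9·5 + 11·3 + 13·2 + 15·1 + 17·1 + 19·0 = 354.

354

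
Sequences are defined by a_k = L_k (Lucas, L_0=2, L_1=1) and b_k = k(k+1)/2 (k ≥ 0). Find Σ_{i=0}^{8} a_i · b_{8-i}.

442

The convolution is the x^8 coefficient of A(x)B(x).
Σ = 2·36 + 1·28 + 3·21 + 4·15 + 7·10 + 11·6 + 18·3 + 29·1 + 47·0 = 442.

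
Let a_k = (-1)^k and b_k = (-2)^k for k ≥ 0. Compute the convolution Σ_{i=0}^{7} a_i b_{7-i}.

-255

Write out a_i and b_{7-i} for i = 0,…,7 and sum the products.
Σ = 1·(-128) − 1·64 + 1·(-32) − 1·16 + 1·(-8) − 1·4 + 1·(-2) − 1·1 = -255.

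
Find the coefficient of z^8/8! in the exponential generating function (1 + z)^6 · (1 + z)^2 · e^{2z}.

The EGF product rule gives c_8 = Σ_{k_1+k_2+k_3=8} C(8; k_1,k_2,k_3) · ∏ g_i(k_i), where (1+z)^6 gives the falling factorial (6)_k; (1+z)^2 gives the falling factorial (2)_k; e^{2z} gives (2)^k.
g_1(k) for k = 0…8: 1, 6, 30, 120, 360, 720, 720, 0, 0.
g_2(k) for k = 0…8: 1, 2, 2, 0, 0, 0, 0, 0, 0.
g_3(k) for k = 0…8: 1, 2, 4, 8, 16, 32, 64, 128, 256.
First combine the last two factors: h(k) = Σ_j C(k,j)·g_2(j)·g_3(k−j) for k = 0…8: 1, 4, 14, 44, 128, 352, 928, 2368, 5888.
c_8 = Σ_k C(8,k)·g_1(k)·h(8−k) = 1·1·5888 + 8·6·2368 + 28·30·928 + 56·120·352 + 70·360·128 + 56·720·44 + 28·720·14 = 5888 + 113664 + 779520 + 2365440 + 3225600 + 1774080 + 282240 = 8546432.

8546432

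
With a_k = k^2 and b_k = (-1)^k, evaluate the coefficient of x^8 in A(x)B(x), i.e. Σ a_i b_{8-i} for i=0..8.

Write out a_i and b_{8-i} for i = 0,…,8 and sum the products.
Σ = 0·1 + 1·(-1) + 4·1 + 9·(-1) + 16·1 + 25·(-1) + 36·1 + 49·(-1) + 64·1 = 36.

36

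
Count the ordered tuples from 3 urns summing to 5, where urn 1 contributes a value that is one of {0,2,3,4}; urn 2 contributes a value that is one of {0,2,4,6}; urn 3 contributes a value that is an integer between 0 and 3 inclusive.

7

The generating function for the choices is (1 + z² + z³ + z⁴)·(1 + z² + z⁴ + z⁶)·(1 + z + z² + z³); the count is [z⁵].
(1 + z² + z³ + z⁴) has coefficients 1,0,1,1,1 for degrees 0…4.
(1 + z² + z⁴ + z⁶) has coefficients 1,0,1,0,1,0 for degrees 0…5.
Finally multiplying by (1 + z + z² + z³), the product of all factors after the first has coefficients 1,1,2,2,2,2 for degrees 0…5.
[z⁵] = 1·2 + 1·2 + 1·2 + 1·1 = 7.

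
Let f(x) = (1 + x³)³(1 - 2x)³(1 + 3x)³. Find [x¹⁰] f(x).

(1 + x³)³ has coefficients 1,0,0,3,0,0,3,0,0,1 for degrees 0…9.
(1 - 2x)³ has coefficients 1,-6,12,-8,0,0,0,0,0,0,0 for degrees 0…10.
Finally multiplying by (1 + 3x)³, the product of all factors after the first has coefficients 1,3,-15,-35,90,108,-216,0,0,0,0 for degrees 0…10.
[x¹⁰] = 1·0 + 3·0 + 3·90 + 1·3 = 273.

273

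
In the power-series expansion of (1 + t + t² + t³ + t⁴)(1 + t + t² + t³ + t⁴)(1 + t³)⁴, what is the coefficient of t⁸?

35

(1 + t + t² + t³ + t⁴) has coefficients 1,1,1,1,1 for degrees 0…4.
(1 + t + t² + t³ + t⁴) has coefficients 1,1,1,1,1,0,0,0,0 for degrees 0…8.
Finally multiplying by (1 + t³)⁴, the product of all factors after the first has coefficients 1,1,1,5,5,4,10,10,6 for degrees 0…8.
[t⁸] = 1·6 + 1·10 + 1·10 + 1·4 + 1·5 = 35.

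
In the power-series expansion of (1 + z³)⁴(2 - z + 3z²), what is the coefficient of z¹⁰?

(1 + z³)⁴ has coefficients 1,0,0,4,0,0,6,0,0,4,0 for degrees 0…10.
(2 - z + 3z²) has coefficients 2,-1,3,0,0,0,0,0,0,0,0 for degrees 0…10.
[z¹⁰] = 1·0 + 4·0 + 6·0 + 4·(-1) = -4.

-4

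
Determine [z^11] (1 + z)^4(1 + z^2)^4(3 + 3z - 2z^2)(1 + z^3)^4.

1700

(1 + z)^4 has coefficients 1,4,6,4,1 for degrees 0…4.
(1 + z^2)^4 has coefficients 1,0,4,0,6,0,4,0,1,0,0,0 for degrees 0…11.
Multiplying by (3 + 3z - 2z^2) gives running coefficients 3,3,10,12,10,18,0,12,-5,3,-2,0 for degrees 0…11.
Finally multiplying by (1 + z^3)^4, the product of all factors after the first has coefficients 3,3,10,24,22,58,66,70,127,87,118,128 for degrees 0…11.
[z^11] = 1·128 + 4·118 + 6·87 + 4·127 + 1·70 = 1700.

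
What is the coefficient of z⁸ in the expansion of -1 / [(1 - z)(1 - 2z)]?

-511

Partial fractions give a closed form: a_n = (1)·1^n + (-2)·2^n.
At n = 8: a_8 = -511.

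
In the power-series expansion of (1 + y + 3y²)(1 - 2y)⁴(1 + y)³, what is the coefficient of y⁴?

(1 + y + 3y²) has coefficients 1,1,3 for degrees 0…2.
(1 - 2y)⁴ has coefficients 1,-8,24,-32,16 for degrees 0…4.
Finally multiplying by (1 + y)³, the product of all factors after the first has coefficients 1,-5,3,17,-16 for degrees 0…4.
[y⁴] = 1·(-16) + 1·17 + 3·3 = 10.

10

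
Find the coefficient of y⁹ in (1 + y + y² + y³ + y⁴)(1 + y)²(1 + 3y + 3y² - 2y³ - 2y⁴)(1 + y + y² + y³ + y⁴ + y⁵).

(1 + y + y² + y³ + y⁴) has coefficients 1,1,1,1,1 for degrees 0…4.
(1 + y)² has coefficients 1,2,1,0,0,0,0,0,0,0 for degrees 0…9.
Multiplying by (1 + 3y + 3y² - 2y³ - 2y⁴) gives running coefficients 1,5,10,7,-3,-6,-2,0,0,0 for degrees 0…9.
Finally multiplying by (1 + y + y² + y³ + y⁴ + y⁵), the product of all factors after the first has coefficients 1,6,16,23,20,14,11,6,-4,-11 for degrees 0…9.
[y⁹] = 1·(-11) + 1·(-4) + 1·6 + 1·11 + 1·14 = 16.

16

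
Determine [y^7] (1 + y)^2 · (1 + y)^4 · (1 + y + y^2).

7

(1 + y)^2 has coefficients 1,2,1 for degrees 0…2.
(1 + y)^4 has coefficients 1,4,6,4,1,0,0,0 for degrees 0…7.
Finally multiplying by (1 + y + y^2), the product of all factors after the first has coefficients 1,5,11,14,11,5,1,0 for degrees 0…7.
[y^7] = 1·0 + 2·1 + 1·5 = 7.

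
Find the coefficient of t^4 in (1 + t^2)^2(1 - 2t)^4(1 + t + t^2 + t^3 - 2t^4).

33

(1 + t^2)^2 has coefficients 1,0,2,0,1 for degrees 0…4.
(1 - 2t)^4 has coefficients 1,-8,24,-32,16 for degrees 0…4.
Finally multiplying by (1 + t + t^2 + t^3 - 2t^4), the product of all factors after the first has coefficients 1,-7,17,-15,-2 for degrees 0…4.
[t^4] = 1·(-2) + 2·17 + 1·1 = 33.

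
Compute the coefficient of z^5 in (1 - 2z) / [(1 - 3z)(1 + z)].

60

Partial fractions give a closed form: a_n = (1/4)·3^n + (3/4)·(-1)^n.
At n = 5: a_5 = 60.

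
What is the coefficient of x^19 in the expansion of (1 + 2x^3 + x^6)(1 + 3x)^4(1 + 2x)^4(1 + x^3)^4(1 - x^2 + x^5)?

(1 + 2x^3 + x^6) has coefficients 1,0,0,2,0,0,1 for degrees 0…6.
(1 + 3x)^4 has coefficients 1,12,54,108,81,0,0,0,0,0,0,0,0,0,0,0,0,0,0,0 for degrees 0…19.
Multiplying by (1 + 2x)^4 gives running coefficients 1,20,174,860,2641,5160,6264,4320,1296,0,0,0,0,0,0,0,0,0,0,0 for degrees 0…19.
Multiplying by (1 + x^3)^4 gives running coefficients 1,20,174,864,2721,5856,9710,15004,22980,30220,33206,36840,41025,36504,28590,25916,19921,10344,6264,4320 for degrees 0…19.
Finally multiplying by (1 - x^2 + x^5), the product of all factors after the first has coefficients 1,20,173,844,2547,4993,7009,9322,14134,17937,16082,16330,22823,22644,17785,22618,28171,25453,22847,22566 for degrees 0…19.
[x^19] = 1·22566 + 2·28171 + 1·22644 = 101552.

101552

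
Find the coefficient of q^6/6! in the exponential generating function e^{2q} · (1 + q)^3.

The EGF product rule gives c_6 = Σ_{k_1+k_2=6} C(6; k_1,k_2) · ∏ g_i(k_i), where e^{2q} gives (2)^k; (1+q)^3 gives the falling factorial (3)_k.
g_1(k) for k = 0…6: 1, 2, 4, 8, 16, 32, 64.
g_2(k) for k = 0…6: 1, 3, 6, 6, 0, 0, 0.
c_6 = Σ_k C(6,k)·g_1(k)·g_2(6−k) = 20·8·6 + 15·16·6 + 6·32·3 + 1·64·1 = 960 + 1440 + 576 + 64 = 3040.

3040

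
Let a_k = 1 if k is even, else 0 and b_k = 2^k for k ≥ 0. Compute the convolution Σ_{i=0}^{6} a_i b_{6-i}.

This is [x^6] in the product of the two ordinary generating functions.
Σ = 1·64 + 0·32 + 1·16 + 0·8 + 1·4 + 0·2 + 1·1 = 85.

85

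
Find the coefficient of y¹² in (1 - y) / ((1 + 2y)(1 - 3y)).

The denominator gives the recurrence a_n = a_(n−1) + 6a_(n−2) for n ≥ 2; the numerator fixes a_0 = 1, a_1 = 0.
Iterating: 1, 0, 6, 6, 42, 78, 330, 798, 2778, 7566, 24234, 69630, 215034, so a_12 = 215034.

215034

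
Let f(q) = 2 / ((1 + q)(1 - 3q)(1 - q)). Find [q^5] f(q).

Partial fractions give a closed form: a_n = (1/4)·(-1)^n + (9/4)·3^n + (-1/2)·1^n.
At n = 5: a_5 = 546.

546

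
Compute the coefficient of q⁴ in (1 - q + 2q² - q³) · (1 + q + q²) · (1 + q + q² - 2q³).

(1 - q + 2q² - q³) has coefficients 1,-1,2,-1 for degrees 0…3.
(1 + q + q²) has coefficients 1,1,1,0,0 for degrees 0…4.
Finally multiplying by (1 + q + q² - 2q³), the product of all factors after the first has coefficients 1,2,3,0,-1 for degrees 0…4.
[q⁴] = 1·(-1) − 1·0 + 2·3 − 1·2 = 3.

3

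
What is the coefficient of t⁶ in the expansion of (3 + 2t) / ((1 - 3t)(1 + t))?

Partial fractions give a closed form: a_n = (11/4)·3^n + (1/4)·(-1)^n.
At n = 6: a_6 = 2005.

2005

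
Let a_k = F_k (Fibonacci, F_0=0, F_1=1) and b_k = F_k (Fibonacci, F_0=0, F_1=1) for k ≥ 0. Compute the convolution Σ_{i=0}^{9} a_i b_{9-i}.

The convolution is the x^9 coefficient of A(x)B(x).
Σ = 0·34 + 1·21 + 1·13 + 2·8 + 3·5 + 5·3 + 8·2 + 13·1 + 21·1 + 34·0 = 130.

130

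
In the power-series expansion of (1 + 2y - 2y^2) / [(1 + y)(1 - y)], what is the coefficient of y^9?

2

The denominator gives the recurrence a_n = a_(n−2) for n ≥ 3; the numerator fixes a_0 = 1, a_1 = 2, a_2 = -1.
Iterating: 1, 2, -1, 2, -1, 2, -1, 2, -1, 2, so a_9 = 2.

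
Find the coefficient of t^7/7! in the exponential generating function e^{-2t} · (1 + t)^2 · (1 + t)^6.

6144

The EGF product rule gives c_7 = Σ_{k_1+k_2+k_3=7} C(7; k_1,k_2,k_3) · ∏ g_i(k_i), where e^{-2t} gives (-2)^k; (1+t)^2 gives the falling factorial (2)_k; (1+t)^6 gives the falling factorial (6)_k.
g_1(k) for k = 0…7: 1, -2, 4, -8, 16, -32, 64, -128.
g_2(k) for k = 0…7: 1, 2, 2, 0, 0, 0, 0, 0.
g_3(k) for k = 0…7: 1, 6, 30, 120, 360, 720, 720, 0.
First combine the last two factors: h(k) = Σ_j C(k,j)·g_2(j)·g_3(k−j) for k = 0…7: 1, 8, 56, 336, 1680, 6720, 20160, 40320.
c_7 = Σ_k C(7,k)·g_1(k)·h(7−k) = 1·1·40320 + 7·(-2)·20160 + 21·4·6720 + 35·(-8)·1680 + 35·16·336 + 21·(-32)·56 + 7·64·8 + 1·(-128)·1 = 40320 − 282240 + 564480 − 470400 + 188160 − 37632 + 3584 − 128 = 6144.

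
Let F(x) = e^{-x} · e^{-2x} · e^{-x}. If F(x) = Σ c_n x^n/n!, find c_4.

256

The EGF product rule gives c_4 = Σ_{k_1+k_2+k_3=4} C(4; k_1,k_2,k_3) · ∏ g_i(k_i), where e^{-x} gives (-1)^k; e^{-2x} gives (-2)^k; e^{-x} gives (-1)^k.
g_1(k) for k = 0…4: 1, -1, 1, -1, 1.
g_2(k) for k = 0…4: 1, -2, 4, -8, 16.
g_3(k) for k = 0…4: 1, -1, 1, -1, 1.
First combine the last two factors: h(k) = Σ_j C(k,j)·g_2(j)·g_3(k−j) for k = 0…4: 1, -3, 9, -27, 81.
c_4 = Σ_k C(4,k)·g_1(k)·h(4−k) = 1·1·81 + 4·(-1)·(-27) + 6·1·9 + 4·(-1)·(-3) + 1·1·1 = 81 + 108 + 54 + 12 + 1 = 256.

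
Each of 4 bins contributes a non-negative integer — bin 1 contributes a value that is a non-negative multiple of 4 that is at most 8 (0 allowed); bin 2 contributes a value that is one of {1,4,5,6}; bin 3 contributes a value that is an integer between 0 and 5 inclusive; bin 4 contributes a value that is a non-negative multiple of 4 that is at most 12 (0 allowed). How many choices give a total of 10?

The generating function for the choices is (1 + z⁴ + z⁸)·(z + z⁴ + z⁵ + z⁶)·(1 + z + z² + z³ + z⁴ + z⁵)·(1 + z⁴ + z⁸ + z¹²); the count is [z¹⁰].
(1 + z⁴ + z⁸) has coefficients 1,0,0,0,1,0,0,0,1 for degrees 0…8.
(z + z⁴ + z⁵ + z⁶) has coefficients 0,1,0,0,1,1,1,0,0,0,0 for degrees 0…10.
Multiplying by (1 + z + z² + z³ + z⁴ + z⁵) gives running coefficients 0,1,1,1,2,3,4,3,3,3,2 for degrees 0…10.
Finally multiplying by (1 + z⁴ + z⁸ + z¹²), the product of all factors after the first has coefficients 0,1,1,1,2,4,5,4,5,7,7 for degrees 0…10.
[z¹⁰] = 1·7 + 1·5 + 1·1 = 13.

13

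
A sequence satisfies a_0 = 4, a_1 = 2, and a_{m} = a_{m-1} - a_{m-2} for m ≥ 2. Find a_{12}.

The ordinary generating function has denominator 1 - y + y^2.
Iterating the recurrence: a_0,…,a_{12} = 4, 2, -2, -4, -2, 2, 4, 2, -2, -4, -2, 2, 4.

4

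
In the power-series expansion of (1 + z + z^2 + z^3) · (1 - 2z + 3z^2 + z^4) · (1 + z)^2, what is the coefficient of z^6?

(1 + z + z^2 + z^3) has coefficients 1,1,1,1 for degrees 0…3.
(1 - 2z + 3z^2 + z^4) has coefficients 1,-2,3,0,1,0,0 for degrees 0…6.
Finally multiplying by (1 + z)^2, the product of all factors after the first has coefficients 1,0,0,4,4,2,1 for degrees 0…6.
[z^6] = 1·1 + 1·2 + 1·4 + 1·4 = 11.

11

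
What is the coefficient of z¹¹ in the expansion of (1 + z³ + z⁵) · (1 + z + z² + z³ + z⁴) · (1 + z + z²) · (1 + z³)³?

(1 + z³ + z⁵) has coefficients 1,0,0,1,0,1 for degrees 0…5.
(1 + z + z² + z³ + z⁴) has coefficients 1,1,1,1,1,0,0,0,0,0,0,0 for degrees 0…11.
Multiplying by (1 + z + z²) gives running coefficients 1,2,3,3,3,2,1,0,0,0,0,0 for degrees 0…11.
Finally multiplying by (1 + z³)³, the product of all factors after the first has coefficients 1,2,3,6,9,11,13,15,15,13,11,9 for degrees 0…11.
[z¹¹] = 1·9 + 1·15 + 1·13 = 37.

37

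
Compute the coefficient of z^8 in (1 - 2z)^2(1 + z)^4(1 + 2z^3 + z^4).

33

(1 - 2z)^2 has coefficients 1,-4,4 for degrees 0…2.
(1 + z)^4 has coefficients 1,4,6,4,1,0,0,0,0 for degrees 0…8.
Finally multiplying by (1 + 2z^3 + z^4), the product of all factors after the first has coefficients 1,4,6,6,10,16,14,6,1 for degrees 0…8.
[z^8] = 1·1 − 4·6 + 4·14 = 33.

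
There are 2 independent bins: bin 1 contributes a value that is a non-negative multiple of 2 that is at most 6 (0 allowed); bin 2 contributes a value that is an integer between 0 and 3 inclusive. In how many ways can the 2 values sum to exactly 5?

2

The generating function for the choices is (1 + t² + t⁴ + t⁶)·(1 + t + t² + t³); the count is [t⁵].
(1 + t² + t⁴ + t⁶) has coefficients 1,0,1,0,1,0 for degrees 0…5.
(1 + t + t² + t³) has coefficients 1,1,1,1,0,0 for degrees 0…5.
[t⁵] = 1·0 + 1·1 + 1·1 = 2.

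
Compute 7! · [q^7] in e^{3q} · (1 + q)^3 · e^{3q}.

The EGF product rule gives c_7 = Σ_{k_1+k_2+k_3=7} C(7; k_1,k_2,k_3) · ∏ g_i(k_i), where e^{3q} gives (3)^k; (1+q)^3 gives the falling factorial (3)_k; e^{3q} gives (3)^k.
g_1(k) for k = 0…7: 1, 3, 9, 27, 81, 243, 729, 2187.
g_2(k) for k = 0…7: 1, 3, 6, 6, 0, 0, 0, 0.
g_3(k) for k = 0…7: 1, 3, 9, 27, 81, 243, 729, 2187.
First combine the last two factors: h(k) = Σ_j C(k,j)·g_2(j)·g_3(k−j) for k = 0…7: 1, 6, 33, 168, 801, 3618, 15633, 65124.
c_7 = Σ_k C(7,k)·g_1(k)·h(7−k) = 1·1·65124 + 7·3·15633 + 21·9·3618 + 35·27·801 + 35·81·168 + 21·243·33 + 7·729·6 + 1·2187·1 = 65124 + 328293 + 683802 + 756945 + 476280 + 168399 + 30618 + 2187 = 2511648.

2511648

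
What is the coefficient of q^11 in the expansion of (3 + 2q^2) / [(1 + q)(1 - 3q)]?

428104

The denominator gives the recurrence a_n = 2a_(n−1) + 3a_(n−2) for n ≥ 3; the numerator fixes a_0 = 3, a_1 = 6, a_2 = 23.
Iterating: 3, 6, 23, 64, 197, 586, 1763, 5284, 15857, 47566, 142703, 428104, so a_11 = 428104.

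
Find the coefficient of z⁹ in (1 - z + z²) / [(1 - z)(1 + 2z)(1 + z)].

-1193

Partial fractions give a closed form: a_n = (1/6)·1^n + (7/3)·(-2)^n + (-3/2)·(-1)^n.
At n = 9: a_9 = -1193.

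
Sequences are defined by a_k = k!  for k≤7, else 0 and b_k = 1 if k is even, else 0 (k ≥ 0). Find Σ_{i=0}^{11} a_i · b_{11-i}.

The convolution is the x^11 coefficient of A(x)B(x).
Σ = 1·0 + 1·1 + 2·0 + 6·1 + 24·0 + 120·1 + 720·0 + 5040·1 + 0·0 + 0·1 + 0·0 + 0·1 = 5167.

5167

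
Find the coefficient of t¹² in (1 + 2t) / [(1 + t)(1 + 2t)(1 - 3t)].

398581

Partial fractions give a closed form: a_n = (1/4)·(-1)^n + (3/4)·3^n.
At n = 12: a_12 = 398581.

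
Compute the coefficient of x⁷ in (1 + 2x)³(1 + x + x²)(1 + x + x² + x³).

28

(1 + 2x)³ has coefficients 1,6,12,8 for degrees 0…3.
(1 + x + x²) has coefficients 1,1,1,0,0,0,0,0 for degrees 0…7.
Finally multiplying by (1 + x + x² + x³), the product of all factors after the first has coefficients 1,2,3,3,2,1,0,0 for degrees 0…7.
[x⁷] = 1·0 + 6·0 + 12·1 + 8·2 = 28.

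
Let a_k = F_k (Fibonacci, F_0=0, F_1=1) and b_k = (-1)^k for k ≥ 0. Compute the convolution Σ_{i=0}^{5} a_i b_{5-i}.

4

This is [x^5] in the product of the two ordinary generating functions.
Σ = 0·(-1) + 1·1 + 1·(-1) + 2·1 + 3·(-1) + 5·1 = 4.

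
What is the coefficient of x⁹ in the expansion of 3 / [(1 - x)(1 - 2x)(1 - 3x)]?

259578

The denominator gives the recurrence a_n = 6a_(n−1) − 11a_(n−2) + 6a_(n−3) for n ≥ 3; the numerator fixes a_0 = 3, a_1 = 18, a_2 = 75.
Iterating: 3, 18, 75, 270, 903, 2898, 9075, 27990, 85503, 259578, so a_9 = 259578.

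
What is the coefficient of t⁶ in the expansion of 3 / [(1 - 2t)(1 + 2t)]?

Partial fractions give a closed form: a_n = (3/2)·2^n + (3/2)·(-2)^n.
At n = 6: a_6 = 192.

192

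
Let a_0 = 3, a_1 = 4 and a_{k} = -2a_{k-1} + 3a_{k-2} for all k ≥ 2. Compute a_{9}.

4924

The ordinary generating function has denominator 1 + 2y - 3y^2.
Iterating the recurrence: a_0,…,a_{9} = 3, 4, 1, 10, -17, 64, -179, 550, -1637, 4924.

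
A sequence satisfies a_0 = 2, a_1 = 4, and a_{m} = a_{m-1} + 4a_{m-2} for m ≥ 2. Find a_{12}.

The ordinary generating function has denominator 1 - q - 4q^2.
Iterating the recurrence: a_0,…,a_{12} = 2, 4, 12, 28, 76, 188, 492, 1244, 3212, 8188, 21036, 53788, 137932.

137932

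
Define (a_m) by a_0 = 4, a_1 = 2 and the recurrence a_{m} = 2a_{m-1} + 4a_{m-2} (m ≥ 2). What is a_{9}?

The ordinary generating function has denominator 1 - 2q - 4q^2.
Iterating the recurrence: a_0,…,a_{9} = 4, 2, 20, 48, 176, 544, 1792, 5760, 18688, 60416.

60416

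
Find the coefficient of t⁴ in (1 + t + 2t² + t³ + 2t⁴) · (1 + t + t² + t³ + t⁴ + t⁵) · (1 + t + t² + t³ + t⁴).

19

(1 + t + 2t² + t³ + 2t⁴) has coefficients 1,1,2,1,2 for degrees 0…4.
(1 + t + t² + t³ + t⁴ + t⁵) has coefficients 1,1,1,1,1 for degrees 0…4.
Finally multiplying by (1 + t + t² + t³ + t⁴), the product of all factors after the first has coefficients 1,2,3,4,5 for degrees 0…4.
[t⁴] = 1·5 + 1·4 + 2·3 + 1·2 + 2·1 = 19.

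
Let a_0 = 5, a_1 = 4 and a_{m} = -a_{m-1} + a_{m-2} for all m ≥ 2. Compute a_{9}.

31

The ordinary generating function has denominator 1 + y - y^2.
Iterating the recurrence: a_0,…,a_{9} = 5, 4, 1, 3, -2, 5, -7, 12, -19, 31.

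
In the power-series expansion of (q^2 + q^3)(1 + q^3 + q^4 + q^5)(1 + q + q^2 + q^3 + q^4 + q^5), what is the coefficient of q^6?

(q^2 + q^3) has coefficients 0,0,1,1 for degrees 0…3.
(1 + q^3 + q^4 + q^5) has coefficients 1,0,0,1,1,1,0 for degrees 0…6.
Finally multiplying by (1 + q + q^2 + q^3 + q^4 + q^5), the product of all factors after the first has coefficients 1,1,1,2,3,4,3 for degrees 0…6.
[q^6] = 1·3 + 1·2 = 5.

5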